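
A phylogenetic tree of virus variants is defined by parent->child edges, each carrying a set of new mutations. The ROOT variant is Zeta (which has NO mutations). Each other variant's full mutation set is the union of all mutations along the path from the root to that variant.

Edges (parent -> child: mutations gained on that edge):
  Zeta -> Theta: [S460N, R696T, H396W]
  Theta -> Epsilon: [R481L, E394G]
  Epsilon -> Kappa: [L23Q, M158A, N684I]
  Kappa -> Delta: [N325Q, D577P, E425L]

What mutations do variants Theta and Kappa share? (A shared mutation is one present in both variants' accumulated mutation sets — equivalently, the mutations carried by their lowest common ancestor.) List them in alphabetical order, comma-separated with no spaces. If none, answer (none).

Answer: H396W,R696T,S460N

Derivation:
Accumulating mutations along path to Theta:
  At Zeta: gained [] -> total []
  At Theta: gained ['S460N', 'R696T', 'H396W'] -> total ['H396W', 'R696T', 'S460N']
Mutations(Theta) = ['H396W', 'R696T', 'S460N']
Accumulating mutations along path to Kappa:
  At Zeta: gained [] -> total []
  At Theta: gained ['S460N', 'R696T', 'H396W'] -> total ['H396W', 'R696T', 'S460N']
  At Epsilon: gained ['R481L', 'E394G'] -> total ['E394G', 'H396W', 'R481L', 'R696T', 'S460N']
  At Kappa: gained ['L23Q', 'M158A', 'N684I'] -> total ['E394G', 'H396W', 'L23Q', 'M158A', 'N684I', 'R481L', 'R696T', 'S460N']
Mutations(Kappa) = ['E394G', 'H396W', 'L23Q', 'M158A', 'N684I', 'R481L', 'R696T', 'S460N']
Intersection: ['H396W', 'R696T', 'S460N'] ∩ ['E394G', 'H396W', 'L23Q', 'M158A', 'N684I', 'R481L', 'R696T', 'S460N'] = ['H396W', 'R696T', 'S460N']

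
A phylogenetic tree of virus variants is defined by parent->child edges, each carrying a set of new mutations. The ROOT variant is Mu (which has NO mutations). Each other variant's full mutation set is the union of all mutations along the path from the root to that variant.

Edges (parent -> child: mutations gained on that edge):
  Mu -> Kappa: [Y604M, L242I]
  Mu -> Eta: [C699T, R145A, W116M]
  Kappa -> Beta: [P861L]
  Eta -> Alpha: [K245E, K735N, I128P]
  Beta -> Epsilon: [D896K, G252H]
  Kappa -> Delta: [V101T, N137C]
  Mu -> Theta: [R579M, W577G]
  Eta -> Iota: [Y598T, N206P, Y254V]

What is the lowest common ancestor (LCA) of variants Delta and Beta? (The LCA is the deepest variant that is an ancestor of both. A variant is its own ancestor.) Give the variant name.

Path from root to Delta: Mu -> Kappa -> Delta
  ancestors of Delta: {Mu, Kappa, Delta}
Path from root to Beta: Mu -> Kappa -> Beta
  ancestors of Beta: {Mu, Kappa, Beta}
Common ancestors: {Mu, Kappa}
Walk up from Beta: Beta (not in ancestors of Delta), Kappa (in ancestors of Delta), Mu (in ancestors of Delta)
Deepest common ancestor (LCA) = Kappa

Answer: Kappa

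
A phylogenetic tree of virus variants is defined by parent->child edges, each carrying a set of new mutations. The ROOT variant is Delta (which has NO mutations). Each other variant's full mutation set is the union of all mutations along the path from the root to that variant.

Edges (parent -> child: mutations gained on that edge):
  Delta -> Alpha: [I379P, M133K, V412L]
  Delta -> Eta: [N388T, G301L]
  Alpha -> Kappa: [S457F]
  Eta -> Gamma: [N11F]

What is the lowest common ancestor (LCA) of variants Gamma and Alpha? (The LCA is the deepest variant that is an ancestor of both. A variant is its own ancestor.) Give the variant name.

Answer: Delta

Derivation:
Path from root to Gamma: Delta -> Eta -> Gamma
  ancestors of Gamma: {Delta, Eta, Gamma}
Path from root to Alpha: Delta -> Alpha
  ancestors of Alpha: {Delta, Alpha}
Common ancestors: {Delta}
Walk up from Alpha: Alpha (not in ancestors of Gamma), Delta (in ancestors of Gamma)
Deepest common ancestor (LCA) = Delta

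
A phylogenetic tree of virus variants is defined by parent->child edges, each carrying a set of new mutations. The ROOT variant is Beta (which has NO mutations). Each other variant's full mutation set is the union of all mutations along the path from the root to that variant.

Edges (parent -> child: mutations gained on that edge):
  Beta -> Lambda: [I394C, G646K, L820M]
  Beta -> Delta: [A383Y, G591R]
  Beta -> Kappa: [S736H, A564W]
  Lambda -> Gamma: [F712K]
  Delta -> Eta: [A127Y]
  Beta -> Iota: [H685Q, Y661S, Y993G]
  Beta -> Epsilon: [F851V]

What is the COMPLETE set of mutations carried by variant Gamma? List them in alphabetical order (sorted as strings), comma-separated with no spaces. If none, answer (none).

Answer: F712K,G646K,I394C,L820M

Derivation:
At Beta: gained [] -> total []
At Lambda: gained ['I394C', 'G646K', 'L820M'] -> total ['G646K', 'I394C', 'L820M']
At Gamma: gained ['F712K'] -> total ['F712K', 'G646K', 'I394C', 'L820M']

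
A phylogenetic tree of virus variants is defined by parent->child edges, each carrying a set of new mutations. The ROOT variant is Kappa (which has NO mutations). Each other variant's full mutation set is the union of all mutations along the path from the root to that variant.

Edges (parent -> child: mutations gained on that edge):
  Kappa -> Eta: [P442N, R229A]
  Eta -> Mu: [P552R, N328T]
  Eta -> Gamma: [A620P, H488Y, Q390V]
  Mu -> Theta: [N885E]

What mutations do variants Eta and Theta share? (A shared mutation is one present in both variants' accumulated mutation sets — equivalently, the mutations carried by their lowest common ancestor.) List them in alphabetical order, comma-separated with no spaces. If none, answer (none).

Accumulating mutations along path to Eta:
  At Kappa: gained [] -> total []
  At Eta: gained ['P442N', 'R229A'] -> total ['P442N', 'R229A']
Mutations(Eta) = ['P442N', 'R229A']
Accumulating mutations along path to Theta:
  At Kappa: gained [] -> total []
  At Eta: gained ['P442N', 'R229A'] -> total ['P442N', 'R229A']
  At Mu: gained ['P552R', 'N328T'] -> total ['N328T', 'P442N', 'P552R', 'R229A']
  At Theta: gained ['N885E'] -> total ['N328T', 'N885E', 'P442N', 'P552R', 'R229A']
Mutations(Theta) = ['N328T', 'N885E', 'P442N', 'P552R', 'R229A']
Intersection: ['P442N', 'R229A'] ∩ ['N328T', 'N885E', 'P442N', 'P552R', 'R229A'] = ['P442N', 'R229A']

Answer: P442N,R229A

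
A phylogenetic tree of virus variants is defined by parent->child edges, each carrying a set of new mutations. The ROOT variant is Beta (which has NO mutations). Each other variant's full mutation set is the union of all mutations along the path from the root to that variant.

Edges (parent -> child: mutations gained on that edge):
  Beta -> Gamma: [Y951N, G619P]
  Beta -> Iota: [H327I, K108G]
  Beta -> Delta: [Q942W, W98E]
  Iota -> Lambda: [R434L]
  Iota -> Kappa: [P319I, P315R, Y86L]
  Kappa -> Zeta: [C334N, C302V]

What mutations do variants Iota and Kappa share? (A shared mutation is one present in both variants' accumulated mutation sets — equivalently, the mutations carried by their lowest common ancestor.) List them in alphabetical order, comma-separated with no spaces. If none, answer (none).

Accumulating mutations along path to Iota:
  At Beta: gained [] -> total []
  At Iota: gained ['H327I', 'K108G'] -> total ['H327I', 'K108G']
Mutations(Iota) = ['H327I', 'K108G']
Accumulating mutations along path to Kappa:
  At Beta: gained [] -> total []
  At Iota: gained ['H327I', 'K108G'] -> total ['H327I', 'K108G']
  At Kappa: gained ['P319I', 'P315R', 'Y86L'] -> total ['H327I', 'K108G', 'P315R', 'P319I', 'Y86L']
Mutations(Kappa) = ['H327I', 'K108G', 'P315R', 'P319I', 'Y86L']
Intersection: ['H327I', 'K108G'] ∩ ['H327I', 'K108G', 'P315R', 'P319I', 'Y86L'] = ['H327I', 'K108G']

Answer: H327I,K108G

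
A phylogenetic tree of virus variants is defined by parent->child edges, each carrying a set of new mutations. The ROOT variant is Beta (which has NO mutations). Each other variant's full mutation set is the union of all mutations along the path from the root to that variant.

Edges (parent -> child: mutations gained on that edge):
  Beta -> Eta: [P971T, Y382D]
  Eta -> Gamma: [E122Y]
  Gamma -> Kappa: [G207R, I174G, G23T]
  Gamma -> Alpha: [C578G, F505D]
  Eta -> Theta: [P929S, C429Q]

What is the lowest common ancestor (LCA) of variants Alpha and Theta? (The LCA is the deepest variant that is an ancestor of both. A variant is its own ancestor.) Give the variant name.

Answer: Eta

Derivation:
Path from root to Alpha: Beta -> Eta -> Gamma -> Alpha
  ancestors of Alpha: {Beta, Eta, Gamma, Alpha}
Path from root to Theta: Beta -> Eta -> Theta
  ancestors of Theta: {Beta, Eta, Theta}
Common ancestors: {Beta, Eta}
Walk up from Theta: Theta (not in ancestors of Alpha), Eta (in ancestors of Alpha), Beta (in ancestors of Alpha)
Deepest common ancestor (LCA) = Eta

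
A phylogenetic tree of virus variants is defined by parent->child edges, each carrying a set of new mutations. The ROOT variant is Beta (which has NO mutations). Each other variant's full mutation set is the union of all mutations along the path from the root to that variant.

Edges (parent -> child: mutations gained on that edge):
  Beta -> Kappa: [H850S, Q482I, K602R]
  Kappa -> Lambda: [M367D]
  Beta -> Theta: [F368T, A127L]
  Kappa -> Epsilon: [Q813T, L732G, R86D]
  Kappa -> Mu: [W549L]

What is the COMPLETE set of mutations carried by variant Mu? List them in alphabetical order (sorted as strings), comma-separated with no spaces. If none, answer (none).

At Beta: gained [] -> total []
At Kappa: gained ['H850S', 'Q482I', 'K602R'] -> total ['H850S', 'K602R', 'Q482I']
At Mu: gained ['W549L'] -> total ['H850S', 'K602R', 'Q482I', 'W549L']

Answer: H850S,K602R,Q482I,W549L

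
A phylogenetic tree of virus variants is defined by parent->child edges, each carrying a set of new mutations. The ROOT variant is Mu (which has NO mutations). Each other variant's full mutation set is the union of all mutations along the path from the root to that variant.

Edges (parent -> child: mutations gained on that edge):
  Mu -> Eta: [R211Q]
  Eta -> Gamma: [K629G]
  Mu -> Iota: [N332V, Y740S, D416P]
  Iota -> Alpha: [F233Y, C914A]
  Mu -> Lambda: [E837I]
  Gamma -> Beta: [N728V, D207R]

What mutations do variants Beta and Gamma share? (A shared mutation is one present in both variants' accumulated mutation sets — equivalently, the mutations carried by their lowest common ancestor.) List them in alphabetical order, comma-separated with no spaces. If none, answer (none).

Accumulating mutations along path to Beta:
  At Mu: gained [] -> total []
  At Eta: gained ['R211Q'] -> total ['R211Q']
  At Gamma: gained ['K629G'] -> total ['K629G', 'R211Q']
  At Beta: gained ['N728V', 'D207R'] -> total ['D207R', 'K629G', 'N728V', 'R211Q']
Mutations(Beta) = ['D207R', 'K629G', 'N728V', 'R211Q']
Accumulating mutations along path to Gamma:
  At Mu: gained [] -> total []
  At Eta: gained ['R211Q'] -> total ['R211Q']
  At Gamma: gained ['K629G'] -> total ['K629G', 'R211Q']
Mutations(Gamma) = ['K629G', 'R211Q']
Intersection: ['D207R', 'K629G', 'N728V', 'R211Q'] ∩ ['K629G', 'R211Q'] = ['K629G', 'R211Q']

Answer: K629G,R211Q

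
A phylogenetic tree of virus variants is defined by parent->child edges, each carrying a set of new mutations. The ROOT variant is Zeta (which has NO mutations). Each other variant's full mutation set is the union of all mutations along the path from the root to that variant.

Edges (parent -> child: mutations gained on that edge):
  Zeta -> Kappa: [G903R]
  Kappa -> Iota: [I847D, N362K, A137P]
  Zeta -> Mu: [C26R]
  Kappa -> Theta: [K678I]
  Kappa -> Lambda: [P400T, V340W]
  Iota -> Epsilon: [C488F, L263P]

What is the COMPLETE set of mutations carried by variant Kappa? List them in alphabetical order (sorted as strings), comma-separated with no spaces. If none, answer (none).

Answer: G903R

Derivation:
At Zeta: gained [] -> total []
At Kappa: gained ['G903R'] -> total ['G903R']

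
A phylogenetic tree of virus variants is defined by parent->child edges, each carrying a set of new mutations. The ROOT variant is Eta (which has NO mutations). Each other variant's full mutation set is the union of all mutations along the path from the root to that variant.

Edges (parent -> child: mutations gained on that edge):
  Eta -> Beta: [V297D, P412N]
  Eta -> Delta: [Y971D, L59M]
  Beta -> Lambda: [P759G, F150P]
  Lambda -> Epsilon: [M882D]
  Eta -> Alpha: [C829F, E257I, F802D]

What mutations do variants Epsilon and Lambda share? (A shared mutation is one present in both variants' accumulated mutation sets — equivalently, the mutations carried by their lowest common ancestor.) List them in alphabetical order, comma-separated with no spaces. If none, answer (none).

Accumulating mutations along path to Epsilon:
  At Eta: gained [] -> total []
  At Beta: gained ['V297D', 'P412N'] -> total ['P412N', 'V297D']
  At Lambda: gained ['P759G', 'F150P'] -> total ['F150P', 'P412N', 'P759G', 'V297D']
  At Epsilon: gained ['M882D'] -> total ['F150P', 'M882D', 'P412N', 'P759G', 'V297D']
Mutations(Epsilon) = ['F150P', 'M882D', 'P412N', 'P759G', 'V297D']
Accumulating mutations along path to Lambda:
  At Eta: gained [] -> total []
  At Beta: gained ['V297D', 'P412N'] -> total ['P412N', 'V297D']
  At Lambda: gained ['P759G', 'F150P'] -> total ['F150P', 'P412N', 'P759G', 'V297D']
Mutations(Lambda) = ['F150P', 'P412N', 'P759G', 'V297D']
Intersection: ['F150P', 'M882D', 'P412N', 'P759G', 'V297D'] ∩ ['F150P', 'P412N', 'P759G', 'V297D'] = ['F150P', 'P412N', 'P759G', 'V297D']

Answer: F150P,P412N,P759G,V297D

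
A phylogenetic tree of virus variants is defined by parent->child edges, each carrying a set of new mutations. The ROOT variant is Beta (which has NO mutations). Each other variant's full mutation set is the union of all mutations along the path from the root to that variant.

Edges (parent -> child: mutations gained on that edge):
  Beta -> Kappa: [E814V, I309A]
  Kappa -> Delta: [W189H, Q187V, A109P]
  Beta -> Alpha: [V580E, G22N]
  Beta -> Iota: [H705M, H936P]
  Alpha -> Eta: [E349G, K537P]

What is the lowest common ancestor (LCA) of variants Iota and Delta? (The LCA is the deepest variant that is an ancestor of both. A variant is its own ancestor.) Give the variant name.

Path from root to Iota: Beta -> Iota
  ancestors of Iota: {Beta, Iota}
Path from root to Delta: Beta -> Kappa -> Delta
  ancestors of Delta: {Beta, Kappa, Delta}
Common ancestors: {Beta}
Walk up from Delta: Delta (not in ancestors of Iota), Kappa (not in ancestors of Iota), Beta (in ancestors of Iota)
Deepest common ancestor (LCA) = Beta

Answer: Beta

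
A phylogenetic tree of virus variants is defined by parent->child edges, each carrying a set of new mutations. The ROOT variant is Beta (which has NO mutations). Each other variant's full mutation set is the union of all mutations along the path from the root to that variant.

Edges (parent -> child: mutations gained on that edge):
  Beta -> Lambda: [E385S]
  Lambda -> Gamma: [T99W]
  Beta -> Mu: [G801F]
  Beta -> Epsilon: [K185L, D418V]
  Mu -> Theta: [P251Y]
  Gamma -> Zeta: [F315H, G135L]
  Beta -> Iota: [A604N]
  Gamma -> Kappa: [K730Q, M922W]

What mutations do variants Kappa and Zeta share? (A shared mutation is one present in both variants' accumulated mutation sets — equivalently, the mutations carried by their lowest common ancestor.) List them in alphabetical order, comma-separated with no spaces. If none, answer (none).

Accumulating mutations along path to Kappa:
  At Beta: gained [] -> total []
  At Lambda: gained ['E385S'] -> total ['E385S']
  At Gamma: gained ['T99W'] -> total ['E385S', 'T99W']
  At Kappa: gained ['K730Q', 'M922W'] -> total ['E385S', 'K730Q', 'M922W', 'T99W']
Mutations(Kappa) = ['E385S', 'K730Q', 'M922W', 'T99W']
Accumulating mutations along path to Zeta:
  At Beta: gained [] -> total []
  At Lambda: gained ['E385S'] -> total ['E385S']
  At Gamma: gained ['T99W'] -> total ['E385S', 'T99W']
  At Zeta: gained ['F315H', 'G135L'] -> total ['E385S', 'F315H', 'G135L', 'T99W']
Mutations(Zeta) = ['E385S', 'F315H', 'G135L', 'T99W']
Intersection: ['E385S', 'K730Q', 'M922W', 'T99W'] ∩ ['E385S', 'F315H', 'G135L', 'T99W'] = ['E385S', 'T99W']

Answer: E385S,T99W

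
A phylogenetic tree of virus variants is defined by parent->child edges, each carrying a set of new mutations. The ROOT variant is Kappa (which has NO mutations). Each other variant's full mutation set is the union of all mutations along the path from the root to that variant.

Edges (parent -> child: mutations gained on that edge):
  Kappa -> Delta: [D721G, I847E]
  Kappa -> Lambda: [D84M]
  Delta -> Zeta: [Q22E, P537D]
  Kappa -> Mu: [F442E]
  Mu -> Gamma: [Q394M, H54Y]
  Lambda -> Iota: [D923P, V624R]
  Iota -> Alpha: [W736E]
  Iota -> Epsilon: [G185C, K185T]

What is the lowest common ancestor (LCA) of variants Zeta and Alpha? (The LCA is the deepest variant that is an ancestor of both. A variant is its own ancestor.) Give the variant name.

Answer: Kappa

Derivation:
Path from root to Zeta: Kappa -> Delta -> Zeta
  ancestors of Zeta: {Kappa, Delta, Zeta}
Path from root to Alpha: Kappa -> Lambda -> Iota -> Alpha
  ancestors of Alpha: {Kappa, Lambda, Iota, Alpha}
Common ancestors: {Kappa}
Walk up from Alpha: Alpha (not in ancestors of Zeta), Iota (not in ancestors of Zeta), Lambda (not in ancestors of Zeta), Kappa (in ancestors of Zeta)
Deepest common ancestor (LCA) = Kappa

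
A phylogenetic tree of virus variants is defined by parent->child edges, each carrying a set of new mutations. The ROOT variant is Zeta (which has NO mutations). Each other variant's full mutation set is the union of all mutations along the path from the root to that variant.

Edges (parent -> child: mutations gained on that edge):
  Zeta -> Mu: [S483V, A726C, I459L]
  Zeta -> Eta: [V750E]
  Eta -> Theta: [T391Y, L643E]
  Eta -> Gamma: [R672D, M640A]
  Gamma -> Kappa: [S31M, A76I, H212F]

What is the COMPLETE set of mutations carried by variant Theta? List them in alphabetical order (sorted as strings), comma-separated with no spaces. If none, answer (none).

At Zeta: gained [] -> total []
At Eta: gained ['V750E'] -> total ['V750E']
At Theta: gained ['T391Y', 'L643E'] -> total ['L643E', 'T391Y', 'V750E']

Answer: L643E,T391Y,V750E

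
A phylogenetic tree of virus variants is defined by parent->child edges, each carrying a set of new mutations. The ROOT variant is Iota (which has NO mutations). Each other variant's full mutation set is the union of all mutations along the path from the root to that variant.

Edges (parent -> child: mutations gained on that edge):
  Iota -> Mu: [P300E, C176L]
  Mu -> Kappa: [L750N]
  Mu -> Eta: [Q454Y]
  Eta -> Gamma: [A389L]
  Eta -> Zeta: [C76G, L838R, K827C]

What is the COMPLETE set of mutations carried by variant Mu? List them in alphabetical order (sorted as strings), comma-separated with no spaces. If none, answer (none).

Answer: C176L,P300E

Derivation:
At Iota: gained [] -> total []
At Mu: gained ['P300E', 'C176L'] -> total ['C176L', 'P300E']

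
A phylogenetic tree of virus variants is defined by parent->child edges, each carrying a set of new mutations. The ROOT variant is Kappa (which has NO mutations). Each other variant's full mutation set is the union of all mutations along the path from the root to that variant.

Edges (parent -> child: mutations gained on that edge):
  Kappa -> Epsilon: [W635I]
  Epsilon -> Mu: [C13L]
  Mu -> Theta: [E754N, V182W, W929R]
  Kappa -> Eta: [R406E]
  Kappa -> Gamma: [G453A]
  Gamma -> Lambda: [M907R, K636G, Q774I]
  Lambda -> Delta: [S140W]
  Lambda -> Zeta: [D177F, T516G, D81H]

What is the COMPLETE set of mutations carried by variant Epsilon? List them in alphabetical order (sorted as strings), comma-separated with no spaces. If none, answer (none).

At Kappa: gained [] -> total []
At Epsilon: gained ['W635I'] -> total ['W635I']

Answer: W635I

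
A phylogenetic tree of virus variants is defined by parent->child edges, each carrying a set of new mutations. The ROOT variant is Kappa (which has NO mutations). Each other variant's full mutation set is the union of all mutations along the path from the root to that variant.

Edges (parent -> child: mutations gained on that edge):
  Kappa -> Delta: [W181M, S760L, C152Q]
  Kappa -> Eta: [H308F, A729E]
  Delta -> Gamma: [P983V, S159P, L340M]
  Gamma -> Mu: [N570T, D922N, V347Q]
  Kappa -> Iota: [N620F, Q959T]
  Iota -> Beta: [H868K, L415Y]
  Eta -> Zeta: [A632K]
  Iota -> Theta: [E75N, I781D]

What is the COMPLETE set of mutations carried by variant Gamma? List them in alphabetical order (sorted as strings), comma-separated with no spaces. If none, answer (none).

At Kappa: gained [] -> total []
At Delta: gained ['W181M', 'S760L', 'C152Q'] -> total ['C152Q', 'S760L', 'W181M']
At Gamma: gained ['P983V', 'S159P', 'L340M'] -> total ['C152Q', 'L340M', 'P983V', 'S159P', 'S760L', 'W181M']

Answer: C152Q,L340M,P983V,S159P,S760L,W181M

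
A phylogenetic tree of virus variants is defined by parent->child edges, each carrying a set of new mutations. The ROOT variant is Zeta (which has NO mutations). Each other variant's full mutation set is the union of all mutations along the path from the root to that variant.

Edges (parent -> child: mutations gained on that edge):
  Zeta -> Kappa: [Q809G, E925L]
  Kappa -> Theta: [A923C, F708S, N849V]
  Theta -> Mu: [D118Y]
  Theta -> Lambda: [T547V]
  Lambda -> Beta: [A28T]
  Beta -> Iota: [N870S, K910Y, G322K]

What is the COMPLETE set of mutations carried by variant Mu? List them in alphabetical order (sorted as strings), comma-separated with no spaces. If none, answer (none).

At Zeta: gained [] -> total []
At Kappa: gained ['Q809G', 'E925L'] -> total ['E925L', 'Q809G']
At Theta: gained ['A923C', 'F708S', 'N849V'] -> total ['A923C', 'E925L', 'F708S', 'N849V', 'Q809G']
At Mu: gained ['D118Y'] -> total ['A923C', 'D118Y', 'E925L', 'F708S', 'N849V', 'Q809G']

Answer: A923C,D118Y,E925L,F708S,N849V,Q809G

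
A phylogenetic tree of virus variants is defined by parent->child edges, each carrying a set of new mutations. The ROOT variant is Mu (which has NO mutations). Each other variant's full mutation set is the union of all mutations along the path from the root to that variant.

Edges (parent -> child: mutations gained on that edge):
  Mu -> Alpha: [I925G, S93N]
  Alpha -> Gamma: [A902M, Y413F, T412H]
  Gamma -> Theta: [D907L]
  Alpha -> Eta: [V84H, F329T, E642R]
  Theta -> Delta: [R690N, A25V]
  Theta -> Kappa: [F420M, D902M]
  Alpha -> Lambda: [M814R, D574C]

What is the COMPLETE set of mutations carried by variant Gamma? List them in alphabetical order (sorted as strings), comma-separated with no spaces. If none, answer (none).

Answer: A902M,I925G,S93N,T412H,Y413F

Derivation:
At Mu: gained [] -> total []
At Alpha: gained ['I925G', 'S93N'] -> total ['I925G', 'S93N']
At Gamma: gained ['A902M', 'Y413F', 'T412H'] -> total ['A902M', 'I925G', 'S93N', 'T412H', 'Y413F']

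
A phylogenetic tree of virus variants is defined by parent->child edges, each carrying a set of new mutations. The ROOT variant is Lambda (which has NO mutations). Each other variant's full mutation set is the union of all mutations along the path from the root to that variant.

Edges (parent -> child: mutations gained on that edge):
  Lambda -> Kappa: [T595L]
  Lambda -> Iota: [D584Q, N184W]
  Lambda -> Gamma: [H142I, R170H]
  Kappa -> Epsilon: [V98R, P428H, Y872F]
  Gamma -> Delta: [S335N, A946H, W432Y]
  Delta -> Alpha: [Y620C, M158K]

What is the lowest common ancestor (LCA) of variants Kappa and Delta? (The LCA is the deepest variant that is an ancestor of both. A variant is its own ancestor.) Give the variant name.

Answer: Lambda

Derivation:
Path from root to Kappa: Lambda -> Kappa
  ancestors of Kappa: {Lambda, Kappa}
Path from root to Delta: Lambda -> Gamma -> Delta
  ancestors of Delta: {Lambda, Gamma, Delta}
Common ancestors: {Lambda}
Walk up from Delta: Delta (not in ancestors of Kappa), Gamma (not in ancestors of Kappa), Lambda (in ancestors of Kappa)
Deepest common ancestor (LCA) = Lambda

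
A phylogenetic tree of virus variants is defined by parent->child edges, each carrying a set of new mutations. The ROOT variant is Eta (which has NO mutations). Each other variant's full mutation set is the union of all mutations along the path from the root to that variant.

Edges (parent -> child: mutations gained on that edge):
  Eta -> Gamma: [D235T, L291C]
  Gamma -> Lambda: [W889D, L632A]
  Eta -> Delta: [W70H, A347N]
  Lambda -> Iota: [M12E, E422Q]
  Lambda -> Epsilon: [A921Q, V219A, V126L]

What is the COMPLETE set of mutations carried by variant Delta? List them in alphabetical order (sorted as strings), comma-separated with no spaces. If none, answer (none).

At Eta: gained [] -> total []
At Delta: gained ['W70H', 'A347N'] -> total ['A347N', 'W70H']

Answer: A347N,W70H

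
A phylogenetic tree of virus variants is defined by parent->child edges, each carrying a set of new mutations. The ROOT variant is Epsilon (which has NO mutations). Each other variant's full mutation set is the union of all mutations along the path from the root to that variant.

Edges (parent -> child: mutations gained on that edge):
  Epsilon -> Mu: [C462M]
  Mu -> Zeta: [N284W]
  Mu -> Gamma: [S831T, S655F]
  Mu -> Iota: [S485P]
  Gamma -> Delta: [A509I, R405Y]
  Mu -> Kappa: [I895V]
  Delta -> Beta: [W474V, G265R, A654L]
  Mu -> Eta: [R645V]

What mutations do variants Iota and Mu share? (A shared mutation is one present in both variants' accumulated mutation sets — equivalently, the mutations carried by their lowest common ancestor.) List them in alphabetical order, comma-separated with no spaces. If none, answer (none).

Accumulating mutations along path to Iota:
  At Epsilon: gained [] -> total []
  At Mu: gained ['C462M'] -> total ['C462M']
  At Iota: gained ['S485P'] -> total ['C462M', 'S485P']
Mutations(Iota) = ['C462M', 'S485P']
Accumulating mutations along path to Mu:
  At Epsilon: gained [] -> total []
  At Mu: gained ['C462M'] -> total ['C462M']
Mutations(Mu) = ['C462M']
Intersection: ['C462M', 'S485P'] ∩ ['C462M'] = ['C462M']

Answer: C462M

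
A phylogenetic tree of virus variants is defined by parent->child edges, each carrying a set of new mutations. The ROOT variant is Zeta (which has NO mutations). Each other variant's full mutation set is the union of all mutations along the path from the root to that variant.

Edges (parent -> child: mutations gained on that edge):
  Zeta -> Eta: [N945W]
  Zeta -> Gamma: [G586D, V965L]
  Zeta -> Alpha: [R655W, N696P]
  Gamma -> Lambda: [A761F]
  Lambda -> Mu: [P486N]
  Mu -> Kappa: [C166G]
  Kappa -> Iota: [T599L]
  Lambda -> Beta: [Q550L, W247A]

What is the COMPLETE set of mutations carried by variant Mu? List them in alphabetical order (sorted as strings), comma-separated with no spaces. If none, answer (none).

Answer: A761F,G586D,P486N,V965L

Derivation:
At Zeta: gained [] -> total []
At Gamma: gained ['G586D', 'V965L'] -> total ['G586D', 'V965L']
At Lambda: gained ['A761F'] -> total ['A761F', 'G586D', 'V965L']
At Mu: gained ['P486N'] -> total ['A761F', 'G586D', 'P486N', 'V965L']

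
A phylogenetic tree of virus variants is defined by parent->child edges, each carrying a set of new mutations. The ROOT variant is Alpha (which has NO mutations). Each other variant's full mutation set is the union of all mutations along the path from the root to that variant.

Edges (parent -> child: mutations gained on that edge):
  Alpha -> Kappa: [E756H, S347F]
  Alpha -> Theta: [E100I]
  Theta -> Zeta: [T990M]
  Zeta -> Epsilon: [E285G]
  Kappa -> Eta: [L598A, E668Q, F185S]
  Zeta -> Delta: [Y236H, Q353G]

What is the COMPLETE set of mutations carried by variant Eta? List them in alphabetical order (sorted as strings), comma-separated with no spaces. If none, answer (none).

At Alpha: gained [] -> total []
At Kappa: gained ['E756H', 'S347F'] -> total ['E756H', 'S347F']
At Eta: gained ['L598A', 'E668Q', 'F185S'] -> total ['E668Q', 'E756H', 'F185S', 'L598A', 'S347F']

Answer: E668Q,E756H,F185S,L598A,S347F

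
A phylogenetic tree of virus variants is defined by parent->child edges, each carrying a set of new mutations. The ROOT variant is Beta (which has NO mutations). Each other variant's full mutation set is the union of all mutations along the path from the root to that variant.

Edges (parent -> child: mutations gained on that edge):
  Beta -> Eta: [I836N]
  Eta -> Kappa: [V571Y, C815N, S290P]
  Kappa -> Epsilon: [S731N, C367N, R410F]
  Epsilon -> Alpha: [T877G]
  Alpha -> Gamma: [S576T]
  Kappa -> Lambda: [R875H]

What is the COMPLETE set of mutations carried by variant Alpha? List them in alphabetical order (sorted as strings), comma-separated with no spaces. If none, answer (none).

Answer: C367N,C815N,I836N,R410F,S290P,S731N,T877G,V571Y

Derivation:
At Beta: gained [] -> total []
At Eta: gained ['I836N'] -> total ['I836N']
At Kappa: gained ['V571Y', 'C815N', 'S290P'] -> total ['C815N', 'I836N', 'S290P', 'V571Y']
At Epsilon: gained ['S731N', 'C367N', 'R410F'] -> total ['C367N', 'C815N', 'I836N', 'R410F', 'S290P', 'S731N', 'V571Y']
At Alpha: gained ['T877G'] -> total ['C367N', 'C815N', 'I836N', 'R410F', 'S290P', 'S731N', 'T877G', 'V571Y']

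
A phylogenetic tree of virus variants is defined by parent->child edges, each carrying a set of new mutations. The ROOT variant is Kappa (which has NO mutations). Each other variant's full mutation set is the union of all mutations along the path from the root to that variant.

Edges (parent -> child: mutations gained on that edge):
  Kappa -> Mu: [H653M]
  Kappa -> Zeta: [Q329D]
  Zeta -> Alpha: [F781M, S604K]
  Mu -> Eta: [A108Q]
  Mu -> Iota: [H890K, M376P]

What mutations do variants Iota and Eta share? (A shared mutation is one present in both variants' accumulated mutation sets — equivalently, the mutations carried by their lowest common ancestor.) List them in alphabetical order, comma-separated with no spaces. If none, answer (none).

Accumulating mutations along path to Iota:
  At Kappa: gained [] -> total []
  At Mu: gained ['H653M'] -> total ['H653M']
  At Iota: gained ['H890K', 'M376P'] -> total ['H653M', 'H890K', 'M376P']
Mutations(Iota) = ['H653M', 'H890K', 'M376P']
Accumulating mutations along path to Eta:
  At Kappa: gained [] -> total []
  At Mu: gained ['H653M'] -> total ['H653M']
  At Eta: gained ['A108Q'] -> total ['A108Q', 'H653M']
Mutations(Eta) = ['A108Q', 'H653M']
Intersection: ['H653M', 'H890K', 'M376P'] ∩ ['A108Q', 'H653M'] = ['H653M']

Answer: H653M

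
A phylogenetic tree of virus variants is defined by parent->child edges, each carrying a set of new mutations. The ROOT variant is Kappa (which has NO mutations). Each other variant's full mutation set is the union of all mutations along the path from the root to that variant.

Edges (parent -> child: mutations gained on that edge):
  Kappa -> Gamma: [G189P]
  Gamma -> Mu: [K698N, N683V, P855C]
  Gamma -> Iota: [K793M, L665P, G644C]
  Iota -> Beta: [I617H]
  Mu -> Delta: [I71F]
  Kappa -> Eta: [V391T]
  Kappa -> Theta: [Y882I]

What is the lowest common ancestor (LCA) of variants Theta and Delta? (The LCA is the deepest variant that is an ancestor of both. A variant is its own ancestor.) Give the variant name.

Answer: Kappa

Derivation:
Path from root to Theta: Kappa -> Theta
  ancestors of Theta: {Kappa, Theta}
Path from root to Delta: Kappa -> Gamma -> Mu -> Delta
  ancestors of Delta: {Kappa, Gamma, Mu, Delta}
Common ancestors: {Kappa}
Walk up from Delta: Delta (not in ancestors of Theta), Mu (not in ancestors of Theta), Gamma (not in ancestors of Theta), Kappa (in ancestors of Theta)
Deepest common ancestor (LCA) = Kappa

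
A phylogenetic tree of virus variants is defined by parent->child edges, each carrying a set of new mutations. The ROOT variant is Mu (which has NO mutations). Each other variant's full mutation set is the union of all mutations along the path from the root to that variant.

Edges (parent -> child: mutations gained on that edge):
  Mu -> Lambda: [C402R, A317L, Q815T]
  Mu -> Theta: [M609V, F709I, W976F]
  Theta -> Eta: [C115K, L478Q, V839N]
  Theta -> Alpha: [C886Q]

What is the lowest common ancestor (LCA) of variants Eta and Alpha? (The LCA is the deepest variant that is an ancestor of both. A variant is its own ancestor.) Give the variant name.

Path from root to Eta: Mu -> Theta -> Eta
  ancestors of Eta: {Mu, Theta, Eta}
Path from root to Alpha: Mu -> Theta -> Alpha
  ancestors of Alpha: {Mu, Theta, Alpha}
Common ancestors: {Mu, Theta}
Walk up from Alpha: Alpha (not in ancestors of Eta), Theta (in ancestors of Eta), Mu (in ancestors of Eta)
Deepest common ancestor (LCA) = Theta

Answer: Theta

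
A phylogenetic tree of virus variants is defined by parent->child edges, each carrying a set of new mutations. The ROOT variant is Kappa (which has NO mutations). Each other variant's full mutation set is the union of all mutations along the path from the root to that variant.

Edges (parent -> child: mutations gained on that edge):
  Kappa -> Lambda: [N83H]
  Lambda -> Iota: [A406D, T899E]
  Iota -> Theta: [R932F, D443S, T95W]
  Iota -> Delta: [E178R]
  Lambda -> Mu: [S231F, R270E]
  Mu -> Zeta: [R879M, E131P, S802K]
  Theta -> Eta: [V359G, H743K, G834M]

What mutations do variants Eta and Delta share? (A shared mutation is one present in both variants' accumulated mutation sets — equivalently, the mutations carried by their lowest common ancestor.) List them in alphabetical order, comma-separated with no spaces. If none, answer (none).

Answer: A406D,N83H,T899E

Derivation:
Accumulating mutations along path to Eta:
  At Kappa: gained [] -> total []
  At Lambda: gained ['N83H'] -> total ['N83H']
  At Iota: gained ['A406D', 'T899E'] -> total ['A406D', 'N83H', 'T899E']
  At Theta: gained ['R932F', 'D443S', 'T95W'] -> total ['A406D', 'D443S', 'N83H', 'R932F', 'T899E', 'T95W']
  At Eta: gained ['V359G', 'H743K', 'G834M'] -> total ['A406D', 'D443S', 'G834M', 'H743K', 'N83H', 'R932F', 'T899E', 'T95W', 'V359G']
Mutations(Eta) = ['A406D', 'D443S', 'G834M', 'H743K', 'N83H', 'R932F', 'T899E', 'T95W', 'V359G']
Accumulating mutations along path to Delta:
  At Kappa: gained [] -> total []
  At Lambda: gained ['N83H'] -> total ['N83H']
  At Iota: gained ['A406D', 'T899E'] -> total ['A406D', 'N83H', 'T899E']
  At Delta: gained ['E178R'] -> total ['A406D', 'E178R', 'N83H', 'T899E']
Mutations(Delta) = ['A406D', 'E178R', 'N83H', 'T899E']
Intersection: ['A406D', 'D443S', 'G834M', 'H743K', 'N83H', 'R932F', 'T899E', 'T95W', 'V359G'] ∩ ['A406D', 'E178R', 'N83H', 'T899E'] = ['A406D', 'N83H', 'T899E']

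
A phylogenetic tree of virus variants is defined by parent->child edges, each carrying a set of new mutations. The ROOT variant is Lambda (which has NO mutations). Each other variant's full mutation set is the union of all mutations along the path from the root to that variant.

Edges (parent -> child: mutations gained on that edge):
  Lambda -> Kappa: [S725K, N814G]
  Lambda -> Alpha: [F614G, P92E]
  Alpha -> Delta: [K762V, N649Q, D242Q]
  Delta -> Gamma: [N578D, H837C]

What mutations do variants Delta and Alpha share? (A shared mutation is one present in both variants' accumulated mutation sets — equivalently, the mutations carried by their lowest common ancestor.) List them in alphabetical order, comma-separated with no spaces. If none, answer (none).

Accumulating mutations along path to Delta:
  At Lambda: gained [] -> total []
  At Alpha: gained ['F614G', 'P92E'] -> total ['F614G', 'P92E']
  At Delta: gained ['K762V', 'N649Q', 'D242Q'] -> total ['D242Q', 'F614G', 'K762V', 'N649Q', 'P92E']
Mutations(Delta) = ['D242Q', 'F614G', 'K762V', 'N649Q', 'P92E']
Accumulating mutations along path to Alpha:
  At Lambda: gained [] -> total []
  At Alpha: gained ['F614G', 'P92E'] -> total ['F614G', 'P92E']
Mutations(Alpha) = ['F614G', 'P92E']
Intersection: ['D242Q', 'F614G', 'K762V', 'N649Q', 'P92E'] ∩ ['F614G', 'P92E'] = ['F614G', 'P92E']

Answer: F614G,P92E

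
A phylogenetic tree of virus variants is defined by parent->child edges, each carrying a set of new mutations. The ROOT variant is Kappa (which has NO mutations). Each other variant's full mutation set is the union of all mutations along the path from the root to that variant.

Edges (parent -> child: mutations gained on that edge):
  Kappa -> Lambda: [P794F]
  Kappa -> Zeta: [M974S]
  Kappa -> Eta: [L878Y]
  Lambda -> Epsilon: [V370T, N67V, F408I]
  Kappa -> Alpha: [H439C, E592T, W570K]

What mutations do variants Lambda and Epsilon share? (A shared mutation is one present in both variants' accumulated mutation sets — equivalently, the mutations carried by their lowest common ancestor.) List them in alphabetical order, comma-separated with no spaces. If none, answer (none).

Accumulating mutations along path to Lambda:
  At Kappa: gained [] -> total []
  At Lambda: gained ['P794F'] -> total ['P794F']
Mutations(Lambda) = ['P794F']
Accumulating mutations along path to Epsilon:
  At Kappa: gained [] -> total []
  At Lambda: gained ['P794F'] -> total ['P794F']
  At Epsilon: gained ['V370T', 'N67V', 'F408I'] -> total ['F408I', 'N67V', 'P794F', 'V370T']
Mutations(Epsilon) = ['F408I', 'N67V', 'P794F', 'V370T']
Intersection: ['P794F'] ∩ ['F408I', 'N67V', 'P794F', 'V370T'] = ['P794F']

Answer: P794F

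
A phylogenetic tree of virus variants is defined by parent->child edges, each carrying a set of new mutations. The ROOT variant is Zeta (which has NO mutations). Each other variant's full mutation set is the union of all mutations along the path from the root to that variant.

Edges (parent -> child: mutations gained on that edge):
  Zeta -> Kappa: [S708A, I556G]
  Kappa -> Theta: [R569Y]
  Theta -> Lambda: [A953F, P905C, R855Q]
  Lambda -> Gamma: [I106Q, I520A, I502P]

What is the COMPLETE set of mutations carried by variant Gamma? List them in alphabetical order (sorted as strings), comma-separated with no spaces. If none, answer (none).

Answer: A953F,I106Q,I502P,I520A,I556G,P905C,R569Y,R855Q,S708A

Derivation:
At Zeta: gained [] -> total []
At Kappa: gained ['S708A', 'I556G'] -> total ['I556G', 'S708A']
At Theta: gained ['R569Y'] -> total ['I556G', 'R569Y', 'S708A']
At Lambda: gained ['A953F', 'P905C', 'R855Q'] -> total ['A953F', 'I556G', 'P905C', 'R569Y', 'R855Q', 'S708A']
At Gamma: gained ['I106Q', 'I520A', 'I502P'] -> total ['A953F', 'I106Q', 'I502P', 'I520A', 'I556G', 'P905C', 'R569Y', 'R855Q', 'S708A']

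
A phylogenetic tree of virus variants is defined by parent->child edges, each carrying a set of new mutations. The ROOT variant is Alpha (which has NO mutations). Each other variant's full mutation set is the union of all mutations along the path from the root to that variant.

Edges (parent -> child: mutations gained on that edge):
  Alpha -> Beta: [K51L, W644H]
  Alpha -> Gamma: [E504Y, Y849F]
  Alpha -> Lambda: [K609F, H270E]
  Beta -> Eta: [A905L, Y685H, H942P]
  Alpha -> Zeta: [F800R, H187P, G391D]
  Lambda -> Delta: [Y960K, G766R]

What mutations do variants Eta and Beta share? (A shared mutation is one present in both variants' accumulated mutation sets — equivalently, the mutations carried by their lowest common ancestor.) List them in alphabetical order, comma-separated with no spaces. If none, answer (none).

Answer: K51L,W644H

Derivation:
Accumulating mutations along path to Eta:
  At Alpha: gained [] -> total []
  At Beta: gained ['K51L', 'W644H'] -> total ['K51L', 'W644H']
  At Eta: gained ['A905L', 'Y685H', 'H942P'] -> total ['A905L', 'H942P', 'K51L', 'W644H', 'Y685H']
Mutations(Eta) = ['A905L', 'H942P', 'K51L', 'W644H', 'Y685H']
Accumulating mutations along path to Beta:
  At Alpha: gained [] -> total []
  At Beta: gained ['K51L', 'W644H'] -> total ['K51L', 'W644H']
Mutations(Beta) = ['K51L', 'W644H']
Intersection: ['A905L', 'H942P', 'K51L', 'W644H', 'Y685H'] ∩ ['K51L', 'W644H'] = ['K51L', 'W644H']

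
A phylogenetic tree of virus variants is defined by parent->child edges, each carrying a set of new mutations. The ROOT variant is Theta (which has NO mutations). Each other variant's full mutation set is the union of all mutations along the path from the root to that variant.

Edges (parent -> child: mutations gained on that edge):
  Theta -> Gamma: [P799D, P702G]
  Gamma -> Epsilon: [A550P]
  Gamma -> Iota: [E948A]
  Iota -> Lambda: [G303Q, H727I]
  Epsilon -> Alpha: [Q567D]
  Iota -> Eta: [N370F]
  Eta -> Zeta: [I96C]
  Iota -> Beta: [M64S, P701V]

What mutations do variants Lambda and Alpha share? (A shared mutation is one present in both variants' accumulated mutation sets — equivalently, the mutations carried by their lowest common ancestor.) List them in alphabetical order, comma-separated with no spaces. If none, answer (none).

Answer: P702G,P799D

Derivation:
Accumulating mutations along path to Lambda:
  At Theta: gained [] -> total []
  At Gamma: gained ['P799D', 'P702G'] -> total ['P702G', 'P799D']
  At Iota: gained ['E948A'] -> total ['E948A', 'P702G', 'P799D']
  At Lambda: gained ['G303Q', 'H727I'] -> total ['E948A', 'G303Q', 'H727I', 'P702G', 'P799D']
Mutations(Lambda) = ['E948A', 'G303Q', 'H727I', 'P702G', 'P799D']
Accumulating mutations along path to Alpha:
  At Theta: gained [] -> total []
  At Gamma: gained ['P799D', 'P702G'] -> total ['P702G', 'P799D']
  At Epsilon: gained ['A550P'] -> total ['A550P', 'P702G', 'P799D']
  At Alpha: gained ['Q567D'] -> total ['A550P', 'P702G', 'P799D', 'Q567D']
Mutations(Alpha) = ['A550P', 'P702G', 'P799D', 'Q567D']
Intersection: ['E948A', 'G303Q', 'H727I', 'P702G', 'P799D'] ∩ ['A550P', 'P702G', 'P799D', 'Q567D'] = ['P702G', 'P799D']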